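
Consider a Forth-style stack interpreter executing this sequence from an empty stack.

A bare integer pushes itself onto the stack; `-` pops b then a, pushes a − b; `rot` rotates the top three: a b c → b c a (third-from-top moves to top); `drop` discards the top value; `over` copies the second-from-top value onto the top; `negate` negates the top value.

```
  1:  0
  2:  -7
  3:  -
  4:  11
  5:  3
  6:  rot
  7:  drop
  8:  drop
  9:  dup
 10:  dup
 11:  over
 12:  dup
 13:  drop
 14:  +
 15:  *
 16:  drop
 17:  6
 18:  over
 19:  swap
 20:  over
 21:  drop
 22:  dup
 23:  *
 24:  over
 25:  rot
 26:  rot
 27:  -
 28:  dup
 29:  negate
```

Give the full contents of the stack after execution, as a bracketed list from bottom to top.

0      : [0]
-7     : [0, -7]
-      : [7]
11     : [7, 11]
3      : [7, 11, 3]
rot    : [11, 3, 7]
drop   : [11, 3]
drop   : [11]
dup    : [11, 11]
dup    : [11, 11, 11]
over   : [11, 11, 11, 11]
dup    : [11, 11, 11, 11, 11]
drop   : [11, 11, 11, 11]
+      : [11, 11, 22]
*      : [11, 242]
drop   : [11]
6      : [11, 6]
over   : [11, 6, 11]
swap   : [11, 11, 6]
over   : [11, 11, 6, 11]
drop   : [11, 11, 6]
dup    : [11, 11, 6, 6]
*      : [11, 11, 36]
over   : [11, 11, 36, 11]
rot    : [11, 36, 11, 11]
rot    : [11, 11, 11, 36]
-      : [11, 11, -25]
dup    : [11, 11, -25, -25]
negate : [11, 11, -25, 25]

[11, 11, -25, 25]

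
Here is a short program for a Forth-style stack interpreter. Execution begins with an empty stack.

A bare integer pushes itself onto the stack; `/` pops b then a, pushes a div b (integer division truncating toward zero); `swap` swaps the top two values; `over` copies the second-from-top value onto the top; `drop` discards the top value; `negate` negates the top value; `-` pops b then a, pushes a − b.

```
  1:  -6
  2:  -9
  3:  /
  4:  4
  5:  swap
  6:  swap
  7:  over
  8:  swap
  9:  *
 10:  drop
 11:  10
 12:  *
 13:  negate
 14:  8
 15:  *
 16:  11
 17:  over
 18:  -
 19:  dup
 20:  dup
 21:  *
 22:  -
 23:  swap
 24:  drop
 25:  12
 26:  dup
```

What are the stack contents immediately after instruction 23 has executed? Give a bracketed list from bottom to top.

[-110, 0]

-6     : [-6]
-9     : [-6, -9]
/      : [0]
4      : [0, 4]
swap   : [4, 0]
swap   : [0, 4]
over   : [0, 4, 0]
swap   : [0, 0, 4]
*      : [0, 0]
drop   : [0]
10     : [0, 10]
*      : [0]
negate : [0]
8      : [0, 8]
*      : [0]
11     : [0, 11]
over   : [0, 11, 0]
-      : [0, 11]
dup    : [0, 11, 11]
dup    : [0, 11, 11, 11]
*      : [0, 11, 121]
-      : [0, -110]
swap   : [-110, 0]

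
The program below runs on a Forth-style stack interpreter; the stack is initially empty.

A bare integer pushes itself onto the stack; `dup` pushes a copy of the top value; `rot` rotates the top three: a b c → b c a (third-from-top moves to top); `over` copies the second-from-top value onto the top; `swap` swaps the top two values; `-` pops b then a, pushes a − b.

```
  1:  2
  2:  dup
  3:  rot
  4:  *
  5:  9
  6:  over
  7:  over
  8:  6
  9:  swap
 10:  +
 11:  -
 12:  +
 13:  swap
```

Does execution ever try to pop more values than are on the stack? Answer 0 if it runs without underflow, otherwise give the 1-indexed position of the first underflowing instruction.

3

2    2
dup  2 2
rot  — needs 3 operands, stack has 2 → underflow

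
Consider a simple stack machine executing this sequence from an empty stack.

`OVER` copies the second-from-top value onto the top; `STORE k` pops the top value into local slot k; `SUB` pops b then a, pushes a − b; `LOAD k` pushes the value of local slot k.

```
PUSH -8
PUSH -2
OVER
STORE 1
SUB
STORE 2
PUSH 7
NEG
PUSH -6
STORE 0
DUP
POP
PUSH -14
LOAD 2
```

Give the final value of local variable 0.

PUSH -8  : [-8]
PUSH -2  : [-8, -2]
OVER     : [-8, -2, -8]
STORE 1  : [-8, -2]
SUB      : [-6]
STORE 2  : []
PUSH 7   : [7]
NEG      : [-7]
PUSH -6  : [-7, -6]
STORE 0  : [-7]
DUP      : [-7, -7]
POP      : [-7]
PUSH -14 : [-7, -14]
LOAD 2   : [-7, -14, -6]

-6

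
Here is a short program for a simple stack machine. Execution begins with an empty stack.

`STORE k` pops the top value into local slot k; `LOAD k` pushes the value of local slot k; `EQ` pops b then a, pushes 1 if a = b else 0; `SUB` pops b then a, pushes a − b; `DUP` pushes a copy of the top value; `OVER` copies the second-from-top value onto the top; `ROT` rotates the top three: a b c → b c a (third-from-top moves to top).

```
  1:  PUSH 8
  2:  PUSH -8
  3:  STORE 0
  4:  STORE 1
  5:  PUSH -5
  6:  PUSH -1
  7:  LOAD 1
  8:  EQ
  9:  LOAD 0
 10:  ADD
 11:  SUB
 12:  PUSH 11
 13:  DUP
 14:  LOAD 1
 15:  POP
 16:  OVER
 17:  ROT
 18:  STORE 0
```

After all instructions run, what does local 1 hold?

8

PUSH 8  : [8]
PUSH -8 : [8, -8]
STORE 0 : [8]
STORE 1 : []
PUSH -5 : [-5]
PUSH -1 : [-5, -1]
LOAD 1  : [-5, -1, 8]
EQ      : [-5, 0]
LOAD 0  : [-5, 0, -8]
ADD     : [-5, -8]
SUB     : [3]
PUSH 11 : [3, 11]
DUP     : [3, 11, 11]
LOAD 1  : [3, 11, 11, 8]
POP     : [3, 11, 11]
OVER    : [3, 11, 11, 11]
ROT     : [3, 11, 11, 11]
STORE 0 : [3, 11, 11]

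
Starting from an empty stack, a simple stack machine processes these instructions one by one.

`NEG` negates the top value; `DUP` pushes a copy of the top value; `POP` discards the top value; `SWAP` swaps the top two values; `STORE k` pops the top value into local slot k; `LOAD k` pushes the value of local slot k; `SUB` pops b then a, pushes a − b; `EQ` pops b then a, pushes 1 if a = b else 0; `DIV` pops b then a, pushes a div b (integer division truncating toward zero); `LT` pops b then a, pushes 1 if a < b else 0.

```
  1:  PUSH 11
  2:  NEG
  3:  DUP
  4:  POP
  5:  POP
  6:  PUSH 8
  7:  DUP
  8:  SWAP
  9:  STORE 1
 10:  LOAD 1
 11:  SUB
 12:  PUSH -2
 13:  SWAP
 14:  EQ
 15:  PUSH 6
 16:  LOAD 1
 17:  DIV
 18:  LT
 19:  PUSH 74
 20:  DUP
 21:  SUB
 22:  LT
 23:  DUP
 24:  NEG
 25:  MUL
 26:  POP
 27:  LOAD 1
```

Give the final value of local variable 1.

PUSH 11 -> [11]
NEG     -> [-11]
DUP     -> [-11, -11]
POP     -> [-11]
POP     -> []
PUSH 8  -> [8]
DUP     -> [8, 8]
SWAP    -> [8, 8]
STORE 1 -> [8]
LOAD 1  -> [8, 8]
SUB     -> [0]
PUSH -2 -> [0, -2]
SWAP    -> [-2, 0]
EQ      -> [0]
PUSH 6  -> [0, 6]
LOAD 1  -> [0, 6, 8]
DIV     -> [0, 0]
LT      -> [0]
PUSH 74 -> [0, 74]
DUP     -> [0, 74, 74]
SUB     -> [0, 0]
LT      -> [0]
DUP     -> [0, 0]
NEG     -> [0, 0]
MUL     -> [0]
POP     -> []
LOAD 1  -> [8]

8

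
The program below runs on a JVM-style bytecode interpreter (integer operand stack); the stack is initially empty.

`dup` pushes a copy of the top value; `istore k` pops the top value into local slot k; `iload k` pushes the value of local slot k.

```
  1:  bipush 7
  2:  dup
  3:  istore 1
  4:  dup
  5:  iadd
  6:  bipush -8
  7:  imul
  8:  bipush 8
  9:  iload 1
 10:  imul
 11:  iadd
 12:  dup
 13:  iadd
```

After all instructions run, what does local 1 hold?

7

bipush 7  → 7
dup       → 7 7
istore 1  → 7
dup       → 7 7
iadd      → 14
bipush -8 → 14 -8
imul      → -112
bipush 8  → -112 8
iload 1   → -112 8 7
imul      → -112 56
iadd      → -56
dup       → -56 -56
iadd      → -112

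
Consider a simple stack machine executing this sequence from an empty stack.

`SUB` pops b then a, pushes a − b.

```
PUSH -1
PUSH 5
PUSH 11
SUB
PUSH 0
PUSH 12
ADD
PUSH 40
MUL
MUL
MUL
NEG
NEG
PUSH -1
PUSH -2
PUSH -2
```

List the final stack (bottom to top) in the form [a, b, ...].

[2880, -1, -2, -2]

PUSH -1 -> -1
PUSH 5  -> -1 5
PUSH 11 -> -1 5 11
SUB     -> -1 -6
PUSH 0  -> -1 -6 0
PUSH 12 -> -1 -6 0 12
ADD     -> -1 -6 12
PUSH 40 -> -1 -6 12 40
MUL     -> -1 -6 480
MUL     -> -1 -2880
MUL     -> 2880
NEG     -> -2880
NEG     -> 2880
PUSH -1 -> 2880 -1
PUSH -2 -> 2880 -1 -2
PUSH -2 -> 2880 -1 -2 -2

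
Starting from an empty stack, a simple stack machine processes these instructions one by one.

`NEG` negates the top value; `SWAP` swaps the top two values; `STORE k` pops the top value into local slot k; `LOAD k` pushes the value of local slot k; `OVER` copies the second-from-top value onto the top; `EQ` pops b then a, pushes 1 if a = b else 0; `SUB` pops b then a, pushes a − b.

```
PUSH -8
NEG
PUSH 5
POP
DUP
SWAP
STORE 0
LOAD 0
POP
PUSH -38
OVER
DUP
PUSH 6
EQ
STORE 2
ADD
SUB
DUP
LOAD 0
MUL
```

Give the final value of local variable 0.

PUSH -8   [-8]
NEG       [8]
PUSH 5    [8, 5]
POP       [8]
DUP       [8, 8]
SWAP      [8, 8]
STORE 0   [8]
LOAD 0    [8, 8]
POP       [8]
PUSH -38  [8, -38]
OVER      [8, -38, 8]
DUP       [8, -38, 8, 8]
PUSH 6    [8, -38, 8, 8, 6]
EQ        [8, -38, 8, 0]
STORE 2   [8, -38, 8]
ADD       [8, -30]
SUB       [38]
DUP       [38, 38]
LOAD 0    [38, 38, 8]
MUL       [38, 304]

8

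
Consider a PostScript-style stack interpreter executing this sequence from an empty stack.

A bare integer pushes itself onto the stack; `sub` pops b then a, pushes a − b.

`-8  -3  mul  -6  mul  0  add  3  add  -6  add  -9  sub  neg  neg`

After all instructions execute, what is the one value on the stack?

-8   -8
-3   -8 -3
mul  24
-6   24 -6
mul  -144
0    -144 0
add  -144
3    -144 3
add  -141
-6   -141 -6
add  -147
-9   -147 -9
sub  -138
neg  138
neg  -138

-138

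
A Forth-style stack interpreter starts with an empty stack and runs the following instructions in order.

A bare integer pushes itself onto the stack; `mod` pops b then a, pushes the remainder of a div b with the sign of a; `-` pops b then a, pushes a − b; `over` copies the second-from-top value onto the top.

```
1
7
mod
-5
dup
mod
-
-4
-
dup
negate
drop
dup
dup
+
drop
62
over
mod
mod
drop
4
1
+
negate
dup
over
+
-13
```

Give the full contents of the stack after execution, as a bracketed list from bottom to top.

1      : 1
7      : 1 7
mod    : 1
-5     : 1 -5
dup    : 1 -5 -5
mod    : 1 0
-      : 1
-4     : 1 -4
-      : 5
dup    : 5 5
negate : 5 -5
drop   : 5
dup    : 5 5
dup    : 5 5 5
+      : 5 10
drop   : 5
62     : 5 62
over   : 5 62 5
mod    : 5 2
mod    : 1
drop   : (empty)
4      : 4
1      : 4 1
+      : 5
negate : -5
dup    : -5 -5
over   : -5 -5 -5
+      : -5 -10
-13    : -5 -10 -13

[-5, -10, -13]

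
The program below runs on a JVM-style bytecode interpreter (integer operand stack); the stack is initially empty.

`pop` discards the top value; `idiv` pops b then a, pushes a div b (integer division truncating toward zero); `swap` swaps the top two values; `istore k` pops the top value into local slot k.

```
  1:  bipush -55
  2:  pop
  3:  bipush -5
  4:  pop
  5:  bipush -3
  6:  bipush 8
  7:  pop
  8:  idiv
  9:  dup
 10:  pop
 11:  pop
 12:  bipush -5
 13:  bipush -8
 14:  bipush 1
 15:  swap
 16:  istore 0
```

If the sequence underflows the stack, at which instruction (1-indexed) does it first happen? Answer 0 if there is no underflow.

8

bipush -55 -> [-55]
pop        -> []
bipush -5  -> [-5]
pop        -> []
bipush -3  -> [-3]
bipush 8   -> [-3, 8]
pop        -> [-3]
idiv  — needs 2 operands, stack has 1 → underflow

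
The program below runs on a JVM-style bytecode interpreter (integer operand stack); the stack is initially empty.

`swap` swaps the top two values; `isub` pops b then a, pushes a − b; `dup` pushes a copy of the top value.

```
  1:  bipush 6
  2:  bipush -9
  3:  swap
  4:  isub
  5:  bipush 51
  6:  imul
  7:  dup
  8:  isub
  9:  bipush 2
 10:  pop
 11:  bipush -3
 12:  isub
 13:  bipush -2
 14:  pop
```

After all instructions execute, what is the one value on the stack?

3

bipush 6  : 6
bipush -9 : 6 -9
swap      : -9 6
isub      : -15
bipush 51 : -15 51
imul      : -765
dup       : -765 -765
isub      : 0
bipush 2  : 0 2
pop       : 0
bipush -3 : 0 -3
isub      : 3
bipush -2 : 3 -2
pop       : 3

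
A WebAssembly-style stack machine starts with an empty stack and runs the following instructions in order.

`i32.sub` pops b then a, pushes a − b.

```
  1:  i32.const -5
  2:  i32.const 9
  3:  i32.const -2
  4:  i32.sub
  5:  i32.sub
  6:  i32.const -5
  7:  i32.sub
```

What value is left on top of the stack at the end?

i32.const -5 -> -5
i32.const 9  -> -5 9
i32.const -2 -> -5 9 -2
i32.sub      -> -5 11
i32.sub      -> -16
i32.const -5 -> -16 -5
i32.sub      -> -11

-11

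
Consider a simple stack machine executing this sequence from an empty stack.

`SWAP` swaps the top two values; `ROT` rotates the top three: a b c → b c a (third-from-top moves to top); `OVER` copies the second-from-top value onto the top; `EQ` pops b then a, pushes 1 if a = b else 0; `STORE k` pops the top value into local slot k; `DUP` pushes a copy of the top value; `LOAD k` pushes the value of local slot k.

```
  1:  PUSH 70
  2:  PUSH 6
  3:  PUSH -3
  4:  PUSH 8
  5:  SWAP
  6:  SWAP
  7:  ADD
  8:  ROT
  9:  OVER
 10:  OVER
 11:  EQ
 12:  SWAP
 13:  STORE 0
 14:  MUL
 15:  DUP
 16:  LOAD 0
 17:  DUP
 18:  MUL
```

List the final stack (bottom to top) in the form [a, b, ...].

PUSH 70 → [70]
PUSH 6  → [70, 6]
PUSH -3 → [70, 6, -3]
PUSH 8  → [70, 6, -3, 8]
SWAP    → [70, 6, 8, -3]
SWAP    → [70, 6, -3, 8]
ADD     → [70, 6, 5]
ROT     → [6, 5, 70]
OVER    → [6, 5, 70, 5]
OVER    → [6, 5, 70, 5, 70]
EQ      → [6, 5, 70, 0]
SWAP    → [6, 5, 0, 70]
STORE 0 → [6, 5, 0]
MUL     → [6, 0]
DUP     → [6, 0, 0]
LOAD 0  → [6, 0, 0, 70]
DUP     → [6, 0, 0, 70, 70]
MUL     → [6, 0, 0, 4900]

[6, 0, 0, 4900]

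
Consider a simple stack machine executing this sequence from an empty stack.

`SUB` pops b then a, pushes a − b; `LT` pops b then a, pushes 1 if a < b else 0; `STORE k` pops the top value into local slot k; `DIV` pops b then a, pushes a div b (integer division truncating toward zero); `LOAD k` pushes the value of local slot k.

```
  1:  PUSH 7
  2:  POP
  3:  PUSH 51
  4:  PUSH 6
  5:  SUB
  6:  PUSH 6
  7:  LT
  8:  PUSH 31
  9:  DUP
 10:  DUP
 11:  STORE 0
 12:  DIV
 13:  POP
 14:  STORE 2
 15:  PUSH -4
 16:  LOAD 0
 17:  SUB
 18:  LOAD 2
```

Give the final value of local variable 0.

PUSH 7   7
POP      (empty)
PUSH 51  51
PUSH 6   51 6
SUB      45
PUSH 6   45 6
LT       0
PUSH 31  0 31
DUP      0 31 31
DUP      0 31 31 31
STORE 0  0 31 31
DIV      0 1
POP      0
STORE 2  (empty)
PUSH -4  -4
LOAD 0   -4 31
SUB      -35
LOAD 2   -35 0

31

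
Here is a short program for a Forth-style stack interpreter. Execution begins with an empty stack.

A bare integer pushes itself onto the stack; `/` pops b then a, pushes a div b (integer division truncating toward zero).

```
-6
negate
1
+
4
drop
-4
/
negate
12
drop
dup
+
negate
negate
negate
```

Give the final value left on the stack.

-6     -> [-6]
negate -> [6]
1      -> [6, 1]
+      -> [7]
4      -> [7, 4]
drop   -> [7]
-4     -> [7, -4]
/      -> [-1]
negate -> [1]
12     -> [1, 12]
drop   -> [1]
dup    -> [1, 1]
+      -> [2]
negate -> [-2]
negate -> [2]
negate -> [-2]

-2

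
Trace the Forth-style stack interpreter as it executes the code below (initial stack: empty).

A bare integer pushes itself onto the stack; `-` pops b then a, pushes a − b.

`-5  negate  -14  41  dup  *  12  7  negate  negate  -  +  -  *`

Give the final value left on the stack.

-8500

-5     -> -5
negate -> 5
-14    -> 5 -14
41     -> 5 -14 41
dup    -> 5 -14 41 41
*      -> 5 -14 1681
12     -> 5 -14 1681 12
7      -> 5 -14 1681 12 7
negate -> 5 -14 1681 12 -7
negate -> 5 -14 1681 12 7
-      -> 5 -14 1681 5
+      -> 5 -14 1686
-      -> 5 -1700
*      -> -8500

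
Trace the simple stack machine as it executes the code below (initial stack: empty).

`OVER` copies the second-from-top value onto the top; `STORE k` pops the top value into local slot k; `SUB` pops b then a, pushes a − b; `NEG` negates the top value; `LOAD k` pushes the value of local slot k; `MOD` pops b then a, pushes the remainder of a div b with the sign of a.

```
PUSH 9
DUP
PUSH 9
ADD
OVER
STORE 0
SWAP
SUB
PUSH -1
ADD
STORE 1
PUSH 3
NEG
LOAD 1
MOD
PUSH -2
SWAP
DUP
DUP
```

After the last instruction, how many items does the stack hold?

4

PUSH 9  -> 9
DUP     -> 9 9
PUSH 9  -> 9 9 9
ADD     -> 9 18
OVER    -> 9 18 9
STORE 0 -> 9 18
SWAP    -> 18 9
SUB     -> 9
PUSH -1 -> 9 -1
ADD     -> 8
STORE 1 -> (empty)
PUSH 3  -> 3
NEG     -> -3
LOAD 1  -> -3 8
MOD     -> -3
PUSH -2 -> -3 -2
SWAP    -> -2 -3
DUP     -> -2 -3 -3
DUP     -> -2 -3 -3 -3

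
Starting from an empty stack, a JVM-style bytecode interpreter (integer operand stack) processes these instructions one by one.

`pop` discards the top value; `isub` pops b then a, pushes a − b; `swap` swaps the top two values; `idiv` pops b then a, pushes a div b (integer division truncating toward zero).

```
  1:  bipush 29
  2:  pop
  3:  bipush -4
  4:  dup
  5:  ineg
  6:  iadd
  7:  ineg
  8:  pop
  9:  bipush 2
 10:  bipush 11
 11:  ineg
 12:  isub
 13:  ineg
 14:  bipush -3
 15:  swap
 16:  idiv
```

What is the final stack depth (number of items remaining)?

1

bipush 29  29
pop        (empty)
bipush -4  -4
dup        -4 -4
ineg       -4 4
iadd       0
ineg       0
pop        (empty)
bipush 2   2
bipush 11  2 11
ineg       2 -11
isub       13
ineg       -13
bipush -3  -13 -3
swap       -3 -13
idiv       0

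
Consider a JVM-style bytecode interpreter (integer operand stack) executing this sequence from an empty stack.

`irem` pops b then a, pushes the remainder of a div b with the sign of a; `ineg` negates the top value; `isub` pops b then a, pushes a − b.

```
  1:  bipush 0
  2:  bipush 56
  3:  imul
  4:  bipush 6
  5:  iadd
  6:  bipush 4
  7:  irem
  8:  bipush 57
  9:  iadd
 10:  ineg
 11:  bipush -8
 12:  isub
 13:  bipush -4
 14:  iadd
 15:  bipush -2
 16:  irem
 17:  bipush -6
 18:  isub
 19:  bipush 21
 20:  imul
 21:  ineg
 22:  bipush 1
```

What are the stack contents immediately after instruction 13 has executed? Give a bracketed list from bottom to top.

bipush 0  → 0
bipush 56 → 0 56
imul      → 0
bipush 6  → 0 6
iadd      → 6
bipush 4  → 6 4
irem      → 2
bipush 57 → 2 57
iadd      → 59
ineg      → -59
bipush -8 → -59 -8
isub      → -51
bipush -4 → -51 -4

[-51, -4]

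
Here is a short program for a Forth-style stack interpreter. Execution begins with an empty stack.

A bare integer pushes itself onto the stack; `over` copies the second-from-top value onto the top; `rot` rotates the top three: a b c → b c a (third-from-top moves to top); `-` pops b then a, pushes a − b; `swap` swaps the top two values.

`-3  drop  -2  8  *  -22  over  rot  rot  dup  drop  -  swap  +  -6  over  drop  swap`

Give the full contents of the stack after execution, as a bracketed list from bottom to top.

-3   -> -3
drop -> (empty)
-2   -> -2
8    -> -2 8
*    -> -16
-22  -> -16 -22
over -> -16 -22 -16
rot  -> -22 -16 -16
rot  -> -16 -16 -22
dup  -> -16 -16 -22 -22
drop -> -16 -16 -22
-    -> -16 6
swap -> 6 -16
+    -> -10
-6   -> -10 -6
over -> -10 -6 -10
drop -> -10 -6
swap -> -6 -10

[-6, -10]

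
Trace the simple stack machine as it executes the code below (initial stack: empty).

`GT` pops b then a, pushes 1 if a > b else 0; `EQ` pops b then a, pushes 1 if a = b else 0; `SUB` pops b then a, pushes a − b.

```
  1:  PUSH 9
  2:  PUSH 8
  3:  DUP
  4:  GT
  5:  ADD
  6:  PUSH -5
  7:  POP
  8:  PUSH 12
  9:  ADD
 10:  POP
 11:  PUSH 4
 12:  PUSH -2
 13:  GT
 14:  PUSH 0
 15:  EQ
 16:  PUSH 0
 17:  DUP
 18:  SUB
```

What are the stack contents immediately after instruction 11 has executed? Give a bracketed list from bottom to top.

[4]

PUSH 9  -> [9]
PUSH 8  -> [9, 8]
DUP     -> [9, 8, 8]
GT      -> [9, 0]
ADD     -> [9]
PUSH -5 -> [9, -5]
POP     -> [9]
PUSH 12 -> [9, 12]
ADD     -> [21]
POP     -> []
PUSH 4  -> [4]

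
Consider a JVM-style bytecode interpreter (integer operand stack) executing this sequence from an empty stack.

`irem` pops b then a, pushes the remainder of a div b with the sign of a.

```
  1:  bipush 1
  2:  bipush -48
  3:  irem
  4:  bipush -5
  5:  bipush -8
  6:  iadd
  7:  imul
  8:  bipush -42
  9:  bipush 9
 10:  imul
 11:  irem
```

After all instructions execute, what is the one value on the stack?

bipush 1    [1]
bipush -48  [1, -48]
irem        [1]
bipush -5   [1, -5]
bipush -8   [1, -5, -8]
iadd        [1, -13]
imul        [-13]
bipush -42  [-13, -42]
bipush 9    [-13, -42, 9]
imul        [-13, -378]
irem        [-13]

-13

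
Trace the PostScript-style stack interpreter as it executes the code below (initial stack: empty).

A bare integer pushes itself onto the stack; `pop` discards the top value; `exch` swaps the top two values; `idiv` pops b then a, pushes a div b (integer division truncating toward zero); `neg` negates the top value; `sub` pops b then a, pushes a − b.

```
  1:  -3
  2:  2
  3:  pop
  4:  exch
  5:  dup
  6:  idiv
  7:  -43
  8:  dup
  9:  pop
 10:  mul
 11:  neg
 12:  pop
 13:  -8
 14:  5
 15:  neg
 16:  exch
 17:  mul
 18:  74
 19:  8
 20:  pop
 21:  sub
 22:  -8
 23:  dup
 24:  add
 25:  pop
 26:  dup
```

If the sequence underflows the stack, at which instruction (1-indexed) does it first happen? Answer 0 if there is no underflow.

4

-3   -3
2    -3 2
pop  -3
exch  — needs 2 operands, stack has 1 → underflow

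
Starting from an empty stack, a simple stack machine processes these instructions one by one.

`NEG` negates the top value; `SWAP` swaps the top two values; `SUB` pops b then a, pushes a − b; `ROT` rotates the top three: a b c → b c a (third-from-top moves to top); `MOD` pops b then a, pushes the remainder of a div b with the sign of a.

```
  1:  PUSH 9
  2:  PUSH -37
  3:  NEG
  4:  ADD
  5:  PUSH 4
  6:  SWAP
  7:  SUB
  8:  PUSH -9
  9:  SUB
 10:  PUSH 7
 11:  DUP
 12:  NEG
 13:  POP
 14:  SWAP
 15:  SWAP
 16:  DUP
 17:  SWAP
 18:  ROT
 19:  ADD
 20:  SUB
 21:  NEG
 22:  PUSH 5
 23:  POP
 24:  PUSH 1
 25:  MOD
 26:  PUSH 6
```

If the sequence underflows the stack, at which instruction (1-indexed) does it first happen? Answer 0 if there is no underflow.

0

PUSH 9    [9]
PUSH -37  [9, -37]
NEG       [9, 37]
ADD       [46]
PUSH 4    [46, 4]
SWAP      [4, 46]
SUB       [-42]
PUSH -9   [-42, -9]
SUB       [-33]
PUSH 7    [-33, 7]
DUP       [-33, 7, 7]
NEG       [-33, 7, -7]
POP       [-33, 7]
SWAP      [7, -33]
SWAP      [-33, 7]
DUP       [-33, 7, 7]
SWAP      [-33, 7, 7]
ROT       [7, 7, -33]
ADD       [7, -26]
SUB       [33]
NEG       [-33]
PUSH 5    [-33, 5]
POP       [-33]
PUSH 1    [-33, 1]
MOD       [0]
PUSH 6    [0, 6]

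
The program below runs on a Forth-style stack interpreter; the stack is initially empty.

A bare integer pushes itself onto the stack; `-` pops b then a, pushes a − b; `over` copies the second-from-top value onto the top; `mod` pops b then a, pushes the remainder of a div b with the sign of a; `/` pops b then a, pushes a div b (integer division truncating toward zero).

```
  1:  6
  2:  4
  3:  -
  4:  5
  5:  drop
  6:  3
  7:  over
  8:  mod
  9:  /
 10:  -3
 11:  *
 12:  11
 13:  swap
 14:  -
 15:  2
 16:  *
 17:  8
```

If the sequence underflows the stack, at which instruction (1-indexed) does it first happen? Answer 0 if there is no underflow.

0

6    : 6
4    : 6 4
-    : 2
5    : 2 5
drop : 2
3    : 2 3
over : 2 3 2
mod  : 2 1
/    : 2
-3   : 2 -3
*    : -6
11   : -6 11
swap : 11 -6
-    : 17
2    : 17 2
*    : 34
8    : 34 8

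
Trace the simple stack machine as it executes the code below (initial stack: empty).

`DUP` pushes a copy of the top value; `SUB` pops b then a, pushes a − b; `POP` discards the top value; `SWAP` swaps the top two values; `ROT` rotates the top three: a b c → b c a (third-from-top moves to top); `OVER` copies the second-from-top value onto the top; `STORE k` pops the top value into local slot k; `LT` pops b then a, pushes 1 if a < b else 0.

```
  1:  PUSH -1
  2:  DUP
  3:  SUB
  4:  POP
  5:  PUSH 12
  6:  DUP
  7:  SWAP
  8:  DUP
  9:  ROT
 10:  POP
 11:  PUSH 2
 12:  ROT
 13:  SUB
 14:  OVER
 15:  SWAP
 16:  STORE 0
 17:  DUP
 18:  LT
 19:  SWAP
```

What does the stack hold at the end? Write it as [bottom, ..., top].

[0, 12]

PUSH -1  -1
DUP      -1 -1
SUB      0
POP      (empty)
PUSH 12  12
DUP      12 12
SWAP     12 12
DUP      12 12 12
ROT      12 12 12
POP      12 12
PUSH 2   12 12 2
ROT      12 2 12
SUB      12 -10
OVER     12 -10 12
SWAP     12 12 -10
STORE 0  12 12
DUP      12 12 12
LT       12 0
SWAP     0 12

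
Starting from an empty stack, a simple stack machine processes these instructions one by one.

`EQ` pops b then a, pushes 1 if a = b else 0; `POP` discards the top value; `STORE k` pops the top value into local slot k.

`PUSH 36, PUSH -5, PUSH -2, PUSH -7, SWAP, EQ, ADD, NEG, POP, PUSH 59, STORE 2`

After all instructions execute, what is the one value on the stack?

PUSH 36  36
PUSH -5  36 -5
PUSH -2  36 -5 -2
PUSH -7  36 -5 -2 -7
SWAP     36 -5 -7 -2
EQ       36 -5 0
ADD      36 -5
NEG      36 5
POP      36
PUSH 59  36 59
STORE 2  36

36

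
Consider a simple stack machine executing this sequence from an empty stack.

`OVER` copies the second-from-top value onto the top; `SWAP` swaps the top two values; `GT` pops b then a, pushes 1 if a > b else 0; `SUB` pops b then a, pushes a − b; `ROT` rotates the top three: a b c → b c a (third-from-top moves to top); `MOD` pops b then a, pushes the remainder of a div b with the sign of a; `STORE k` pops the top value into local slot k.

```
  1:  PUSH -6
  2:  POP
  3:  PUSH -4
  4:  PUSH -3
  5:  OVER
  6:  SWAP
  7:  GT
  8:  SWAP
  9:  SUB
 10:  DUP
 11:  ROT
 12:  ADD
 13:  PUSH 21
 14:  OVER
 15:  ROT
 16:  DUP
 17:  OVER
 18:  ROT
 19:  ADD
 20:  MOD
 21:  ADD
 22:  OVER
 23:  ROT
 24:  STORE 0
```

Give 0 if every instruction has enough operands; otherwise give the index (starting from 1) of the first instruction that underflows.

11

PUSH -6 -> [-6]
POP     -> []
PUSH -4 -> [-4]
PUSH -3 -> [-4, -3]
OVER    -> [-4, -3, -4]
SWAP    -> [-4, -4, -3]
GT      -> [-4, 0]
SWAP    -> [0, -4]
SUB     -> [4]
DUP     -> [4, 4]
ROT  — needs 3 operands, stack has 2 → underflow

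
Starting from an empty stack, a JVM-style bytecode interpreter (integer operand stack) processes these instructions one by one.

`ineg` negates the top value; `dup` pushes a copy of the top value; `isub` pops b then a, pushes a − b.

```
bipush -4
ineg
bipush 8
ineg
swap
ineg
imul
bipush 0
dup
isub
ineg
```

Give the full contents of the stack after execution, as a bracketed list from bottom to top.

[32, 0]

bipush -4  -4
ineg       4
bipush 8   4 8
ineg       4 -8
swap       -8 4
ineg       -8 -4
imul       32
bipush 0   32 0
dup        32 0 0
isub       32 0
ineg       32 0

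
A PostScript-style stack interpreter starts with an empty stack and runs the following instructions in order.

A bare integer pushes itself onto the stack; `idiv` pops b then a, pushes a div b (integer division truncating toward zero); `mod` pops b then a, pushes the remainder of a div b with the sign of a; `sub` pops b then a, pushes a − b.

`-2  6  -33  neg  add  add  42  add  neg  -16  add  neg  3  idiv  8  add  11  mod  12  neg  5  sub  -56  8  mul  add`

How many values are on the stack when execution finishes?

-2   : -2
6    : -2 6
-33  : -2 6 -33
neg  : -2 6 33
add  : -2 39
add  : 37
42   : 37 42
add  : 79
neg  : -79
-16  : -79 -16
add  : -95
neg  : 95
3    : 95 3
idiv : 31
8    : 31 8
add  : 39
11   : 39 11
mod  : 6
12   : 6 12
neg  : 6 -12
5    : 6 -12 5
sub  : 6 -17
-56  : 6 -17 -56
8    : 6 -17 -56 8
mul  : 6 -17 -448
add  : 6 -465

2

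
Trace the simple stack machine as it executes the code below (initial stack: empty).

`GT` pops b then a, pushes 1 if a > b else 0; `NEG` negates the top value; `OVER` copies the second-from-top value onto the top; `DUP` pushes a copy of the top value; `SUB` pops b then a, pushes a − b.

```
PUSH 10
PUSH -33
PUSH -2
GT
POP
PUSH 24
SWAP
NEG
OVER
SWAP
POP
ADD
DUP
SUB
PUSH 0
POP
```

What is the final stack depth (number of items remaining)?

1

PUSH 10   [10]
PUSH -33  [10, -33]
PUSH -2   [10, -33, -2]
GT        [10, 0]
POP       [10]
PUSH 24   [10, 24]
SWAP      [24, 10]
NEG       [24, -10]
OVER      [24, -10, 24]
SWAP      [24, 24, -10]
POP       [24, 24]
ADD       [48]
DUP       [48, 48]
SUB       [0]
PUSH 0    [0, 0]
POP       [0]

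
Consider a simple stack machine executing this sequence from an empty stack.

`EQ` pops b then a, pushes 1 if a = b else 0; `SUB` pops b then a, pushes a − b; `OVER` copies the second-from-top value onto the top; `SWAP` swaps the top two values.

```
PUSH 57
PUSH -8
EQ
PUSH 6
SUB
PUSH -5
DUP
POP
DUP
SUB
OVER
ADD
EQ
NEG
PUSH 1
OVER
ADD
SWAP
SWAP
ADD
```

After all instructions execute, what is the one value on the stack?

-1

PUSH 57 : 57
PUSH -8 : 57 -8
EQ      : 0
PUSH 6  : 0 6
SUB     : -6
PUSH -5 : -6 -5
DUP     : -6 -5 -5
POP     : -6 -5
DUP     : -6 -5 -5
SUB     : -6 0
OVER    : -6 0 -6
ADD     : -6 -6
EQ      : 1
NEG     : -1
PUSH 1  : -1 1
OVER    : -1 1 -1
ADD     : -1 0
SWAP    : 0 -1
SWAP    : -1 0
ADD     : -1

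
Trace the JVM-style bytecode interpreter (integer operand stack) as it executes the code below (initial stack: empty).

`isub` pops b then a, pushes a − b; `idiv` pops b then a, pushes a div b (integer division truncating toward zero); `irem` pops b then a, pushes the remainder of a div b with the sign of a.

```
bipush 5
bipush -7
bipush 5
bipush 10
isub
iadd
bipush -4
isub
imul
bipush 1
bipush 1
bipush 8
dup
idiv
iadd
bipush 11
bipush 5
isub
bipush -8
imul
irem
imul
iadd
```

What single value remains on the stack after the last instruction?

-38

bipush 5  → 5
bipush -7 → 5 -7
bipush 5  → 5 -7 5
bipush 10 → 5 -7 5 10
isub      → 5 -7 -5
iadd      → 5 -12
bipush -4 → 5 -12 -4
isub      → 5 -8
imul      → -40
bipush 1  → -40 1
bipush 1  → -40 1 1
bipush 8  → -40 1 1 8
dup       → -40 1 1 8 8
idiv      → -40 1 1 1
iadd      → -40 1 2
bipush 11 → -40 1 2 11
bipush 5  → -40 1 2 11 5
isub      → -40 1 2 6
bipush -8 → -40 1 2 6 -8
imul      → -40 1 2 -48
irem      → -40 1 2
imul      → -40 2
iadd      → -38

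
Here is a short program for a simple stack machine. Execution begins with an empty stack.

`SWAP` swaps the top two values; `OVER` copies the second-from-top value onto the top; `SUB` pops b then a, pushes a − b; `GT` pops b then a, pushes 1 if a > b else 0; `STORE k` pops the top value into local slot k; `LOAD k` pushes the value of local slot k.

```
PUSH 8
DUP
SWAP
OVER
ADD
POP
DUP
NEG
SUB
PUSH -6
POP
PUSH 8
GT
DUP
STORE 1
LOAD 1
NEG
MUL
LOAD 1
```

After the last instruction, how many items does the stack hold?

2

PUSH 8   [8]
DUP      [8, 8]
SWAP     [8, 8]
OVER     [8, 8, 8]
ADD      [8, 16]
POP      [8]
DUP      [8, 8]
NEG      [8, -8]
SUB      [16]
PUSH -6  [16, -6]
POP      [16]
PUSH 8   [16, 8]
GT       [1]
DUP      [1, 1]
STORE 1  [1]
LOAD 1   [1, 1]
NEG      [1, -1]
MUL      [-1]
LOAD 1   [-1, 1]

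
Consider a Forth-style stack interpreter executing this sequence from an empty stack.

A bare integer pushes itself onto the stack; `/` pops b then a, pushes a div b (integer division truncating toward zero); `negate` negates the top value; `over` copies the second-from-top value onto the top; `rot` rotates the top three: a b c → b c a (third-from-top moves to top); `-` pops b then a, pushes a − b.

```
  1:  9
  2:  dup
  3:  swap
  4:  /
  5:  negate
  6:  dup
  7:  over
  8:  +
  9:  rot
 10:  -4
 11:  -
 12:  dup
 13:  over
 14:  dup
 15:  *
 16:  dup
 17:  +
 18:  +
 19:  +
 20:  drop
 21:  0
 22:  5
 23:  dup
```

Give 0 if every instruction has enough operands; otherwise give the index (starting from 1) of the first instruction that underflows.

9      → 9
dup    → 9 9
swap   → 9 9
/      → 1
negate → -1
dup    → -1 -1
over   → -1 -1 -1
+      → -1 -2
rot  — needs 3 operands, stack has 2 → underflow

9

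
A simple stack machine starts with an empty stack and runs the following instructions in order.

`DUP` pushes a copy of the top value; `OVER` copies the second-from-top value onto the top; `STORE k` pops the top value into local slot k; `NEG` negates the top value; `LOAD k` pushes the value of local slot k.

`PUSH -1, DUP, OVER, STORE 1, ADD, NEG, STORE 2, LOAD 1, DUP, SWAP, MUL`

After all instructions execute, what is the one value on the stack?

PUSH -1 → -1
DUP     → -1 -1
OVER    → -1 -1 -1
STORE 1 → -1 -1
ADD     → -2
NEG     → 2
STORE 2 → (empty)
LOAD 1  → -1
DUP     → -1 -1
SWAP    → -1 -1
MUL     → 1

1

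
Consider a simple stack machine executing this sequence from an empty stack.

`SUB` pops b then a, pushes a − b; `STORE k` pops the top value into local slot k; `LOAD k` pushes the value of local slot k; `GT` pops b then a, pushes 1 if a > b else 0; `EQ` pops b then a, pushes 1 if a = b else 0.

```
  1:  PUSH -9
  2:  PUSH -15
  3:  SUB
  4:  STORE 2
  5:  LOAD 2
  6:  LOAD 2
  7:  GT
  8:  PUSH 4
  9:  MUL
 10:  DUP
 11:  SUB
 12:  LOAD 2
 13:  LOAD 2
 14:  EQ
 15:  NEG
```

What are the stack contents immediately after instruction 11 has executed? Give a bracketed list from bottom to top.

[0]

PUSH -9  → [-9]
PUSH -15 → [-9, -15]
SUB      → [6]
STORE 2  → []
LOAD 2   → [6]
LOAD 2   → [6, 6]
GT       → [0]
PUSH 4   → [0, 4]
MUL      → [0]
DUP      → [0, 0]
SUB      → [0]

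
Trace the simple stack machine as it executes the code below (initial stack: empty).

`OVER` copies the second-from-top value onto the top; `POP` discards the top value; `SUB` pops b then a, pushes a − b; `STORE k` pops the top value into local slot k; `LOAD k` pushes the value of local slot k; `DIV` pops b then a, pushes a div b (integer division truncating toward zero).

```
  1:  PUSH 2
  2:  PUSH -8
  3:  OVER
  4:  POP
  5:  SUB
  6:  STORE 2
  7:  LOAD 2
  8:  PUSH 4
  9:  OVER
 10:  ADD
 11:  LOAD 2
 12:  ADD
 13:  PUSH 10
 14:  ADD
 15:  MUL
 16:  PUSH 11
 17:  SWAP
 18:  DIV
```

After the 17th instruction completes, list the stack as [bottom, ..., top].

[11, 340]

PUSH 2   2
PUSH -8  2 -8
OVER     2 -8 2
POP      2 -8
SUB      10
STORE 2  (empty)
LOAD 2   10
PUSH 4   10 4
OVER     10 4 10
ADD      10 14
LOAD 2   10 14 10
ADD      10 24
PUSH 10  10 24 10
ADD      10 34
MUL      340
PUSH 11  340 11
SWAP     11 340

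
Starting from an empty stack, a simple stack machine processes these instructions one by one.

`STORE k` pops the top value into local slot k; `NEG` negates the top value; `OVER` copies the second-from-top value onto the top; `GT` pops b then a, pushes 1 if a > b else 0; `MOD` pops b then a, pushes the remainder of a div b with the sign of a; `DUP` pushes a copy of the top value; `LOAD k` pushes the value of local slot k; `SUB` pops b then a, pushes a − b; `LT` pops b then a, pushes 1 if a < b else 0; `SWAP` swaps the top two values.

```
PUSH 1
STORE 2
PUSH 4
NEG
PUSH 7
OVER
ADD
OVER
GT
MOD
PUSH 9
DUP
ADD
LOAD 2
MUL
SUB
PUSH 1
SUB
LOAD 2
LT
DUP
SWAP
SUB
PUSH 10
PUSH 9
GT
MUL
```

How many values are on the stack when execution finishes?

1

PUSH 1  : 1
STORE 2 : (empty)
PUSH 4  : 4
NEG     : -4
PUSH 7  : -4 7
OVER    : -4 7 -4
ADD     : -4 3
OVER    : -4 3 -4
GT      : -4 1
MOD     : 0
PUSH 9  : 0 9
DUP     : 0 9 9
ADD     : 0 18
LOAD 2  : 0 18 1
MUL     : 0 18
SUB     : -18
PUSH 1  : -18 1
SUB     : -19
LOAD 2  : -19 1
LT      : 1
DUP     : 1 1
SWAP    : 1 1
SUB     : 0
PUSH 10 : 0 10
PUSH 9  : 0 10 9
GT      : 0 1
MUL     : 0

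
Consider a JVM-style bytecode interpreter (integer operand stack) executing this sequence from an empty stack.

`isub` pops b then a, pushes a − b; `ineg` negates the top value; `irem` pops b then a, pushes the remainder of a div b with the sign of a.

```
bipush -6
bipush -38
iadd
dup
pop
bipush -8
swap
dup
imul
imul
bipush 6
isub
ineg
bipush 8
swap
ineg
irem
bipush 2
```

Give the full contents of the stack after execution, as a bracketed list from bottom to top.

[8, 2]

bipush -6  : [-6]
bipush -38 : [-6, -38]
iadd       : [-44]
dup        : [-44, -44]
pop        : [-44]
bipush -8  : [-44, -8]
swap       : [-8, -44]
dup        : [-8, -44, -44]
imul       : [-8, 1936]
imul       : [-15488]
bipush 6   : [-15488, 6]
isub       : [-15494]
ineg       : [15494]
bipush 8   : [15494, 8]
swap       : [8, 15494]
ineg       : [8, -15494]
irem       : [8]
bipush 2   : [8, 2]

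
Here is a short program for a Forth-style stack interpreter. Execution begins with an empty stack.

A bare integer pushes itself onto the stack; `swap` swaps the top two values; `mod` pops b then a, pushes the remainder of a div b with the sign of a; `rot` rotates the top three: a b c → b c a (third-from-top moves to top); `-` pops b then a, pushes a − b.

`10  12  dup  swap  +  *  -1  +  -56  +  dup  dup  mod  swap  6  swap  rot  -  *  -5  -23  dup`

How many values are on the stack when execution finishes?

10    10
12    10 12
dup   10 12 12
swap  10 12 12
+     10 24
*     240
-1    240 -1
+     239
-56   239 -56
+     183
dup   183 183
dup   183 183 183
mod   183 0
swap  0 183
6     0 183 6
swap  0 6 183
rot   6 183 0
-     6 183
*     1098
-5    1098 -5
-23   1098 -5 -23
dup   1098 -5 -23 -23

4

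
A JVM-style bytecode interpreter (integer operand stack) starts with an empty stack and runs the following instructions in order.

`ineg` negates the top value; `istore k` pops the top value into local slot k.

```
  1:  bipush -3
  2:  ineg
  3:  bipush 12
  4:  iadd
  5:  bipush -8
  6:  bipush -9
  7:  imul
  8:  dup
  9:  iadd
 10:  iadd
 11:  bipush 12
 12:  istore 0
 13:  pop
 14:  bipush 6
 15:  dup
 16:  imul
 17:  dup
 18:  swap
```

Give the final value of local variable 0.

12

bipush -3 -> -3
ineg      -> 3
bipush 12 -> 3 12
iadd      -> 15
bipush -8 -> 15 -8
bipush -9 -> 15 -8 -9
imul      -> 15 72
dup       -> 15 72 72
iadd      -> 15 144
iadd      -> 159
bipush 12 -> 159 12
istore 0  -> 159
pop       -> (empty)
bipush 6  -> 6
dup       -> 6 6
imul      -> 36
dup       -> 36 36
swap      -> 36 36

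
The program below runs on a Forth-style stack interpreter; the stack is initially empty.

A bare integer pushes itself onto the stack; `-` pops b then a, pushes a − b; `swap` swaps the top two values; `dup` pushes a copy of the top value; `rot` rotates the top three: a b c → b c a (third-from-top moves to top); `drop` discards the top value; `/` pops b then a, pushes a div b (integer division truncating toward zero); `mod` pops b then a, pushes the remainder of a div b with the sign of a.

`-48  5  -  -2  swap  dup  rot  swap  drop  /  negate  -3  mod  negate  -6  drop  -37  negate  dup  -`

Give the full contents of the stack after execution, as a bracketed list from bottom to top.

[2, 0]

-48    → -48
5      → -48 5
-      → -53
-2     → -53 -2
swap   → -2 -53
dup    → -2 -53 -53
rot    → -53 -53 -2
swap   → -53 -2 -53
drop   → -53 -2
/      → 26
negate → -26
-3     → -26 -3
mod    → -2
negate → 2
-6     → 2 -6
drop   → 2
-37    → 2 -37
negate → 2 37
dup    → 2 37 37
-      → 2 0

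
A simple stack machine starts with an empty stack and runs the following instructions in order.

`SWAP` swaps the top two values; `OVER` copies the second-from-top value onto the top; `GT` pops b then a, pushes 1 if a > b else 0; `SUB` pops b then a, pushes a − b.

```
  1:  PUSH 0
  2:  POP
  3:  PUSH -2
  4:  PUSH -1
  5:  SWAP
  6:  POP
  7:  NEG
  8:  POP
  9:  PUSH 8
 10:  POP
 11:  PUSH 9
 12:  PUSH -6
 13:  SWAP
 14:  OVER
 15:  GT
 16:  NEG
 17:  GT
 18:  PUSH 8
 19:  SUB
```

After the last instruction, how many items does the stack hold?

PUSH 0  → [0]
POP     → []
PUSH -2 → [-2]
PUSH -1 → [-2, -1]
SWAP    → [-1, -2]
POP     → [-1]
NEG     → [1]
POP     → []
PUSH 8  → [8]
POP     → []
PUSH 9  → [9]
PUSH -6 → [9, -6]
SWAP    → [-6, 9]
OVER    → [-6, 9, -6]
GT      → [-6, 1]
NEG     → [-6, -1]
GT      → [0]
PUSH 8  → [0, 8]
SUB     → [-8]

1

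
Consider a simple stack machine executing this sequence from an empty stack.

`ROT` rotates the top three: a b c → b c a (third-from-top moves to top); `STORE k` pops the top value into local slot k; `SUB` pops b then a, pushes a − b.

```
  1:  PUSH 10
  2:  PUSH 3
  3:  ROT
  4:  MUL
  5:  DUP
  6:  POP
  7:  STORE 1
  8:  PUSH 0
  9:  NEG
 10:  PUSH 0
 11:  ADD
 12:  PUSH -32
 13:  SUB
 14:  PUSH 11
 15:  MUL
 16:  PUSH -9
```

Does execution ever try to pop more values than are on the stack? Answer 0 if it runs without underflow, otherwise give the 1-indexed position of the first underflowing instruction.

3

PUSH 10  [10]
PUSH 3   [10, 3]
ROT  — needs 3 operands, stack has 2 → underflow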